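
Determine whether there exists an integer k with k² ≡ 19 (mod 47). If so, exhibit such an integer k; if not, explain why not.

47 is prime, so by Euler's criterion 19 is a square mod 47 iff 19^((47−1)/2) = 19^23 ≡ 1 (mod 47).
Squaring successively (mod 47): 19^2 = 361 ≡ 32; 19^4 ≡ 32² = 1024 ≡ 37; 19^8 ≡ 37² = 1369 ≡ 6; 19^16 ≡ 6² = 36 ≡ 36.
Since 23 = 16 + 4 + 2 + 1, 19^23 ≡ 36 · 37 · 32 · 19; multiplying out mod 47: 36·37 = 1332 ≡ 16, then 16·32 = 512 ≡ 42, then 42·19 = 798 ≡ 46. Thus 19^23 ≡ 46 ≡ −1 (mod 47).
By Euler's criterion 19 is a quadratic non-residue mod 47: no k satisfies k² ≡ 19 (mod 47).

There is no such integer.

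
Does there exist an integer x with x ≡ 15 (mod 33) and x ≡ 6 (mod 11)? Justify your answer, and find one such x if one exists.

No such integer exists.

Reduce both congruences modulo 11, which divides 33 and 11: they say x ≡ 15 (mod 11) and x ≡ 6 (mod 11).
But 15 mod 11 = 4 while 6 mod 11 = 6, a contradiction.
So no integer satisfies both congruences.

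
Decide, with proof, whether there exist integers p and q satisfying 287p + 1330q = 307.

No, no such integers exist.

Any value of 287p + 1330q is a multiple of gcd(287, 1330) = 7.
But 307 = 7·43 + 6, so 7 ∤ 307.
Hence no integers p, q satisfy the equation.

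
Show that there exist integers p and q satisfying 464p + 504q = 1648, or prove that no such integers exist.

Every value of 464p + 504q is a multiple of gcd(464, 504) = 8; since 8 ∣ 1648, solutions exist.
Dividing through by 8 reduces the equation to 58p + 63q = 206.
Euclidean algorithm: 63 = 1·58 + 5, 58 = 11·5 + 3, 5 = 1·3 + 2, 3 = 1·2 + 1, 2 = 2·1 + 0.
Back-substituting, 1 = 3 − 1·2 = 3 − (5 − 1·3) = −5 + 2·3 = −5 + 2·(58 − 11·5) = 2·58 − 23·5 = 2·58 − 23·(63 − 1·58) = −23·63 + 25·58; that is, 58·25 + 63·(-23) = 1.
Multiplying through by 206: p = 25·206 = 5150, q = (-23)·206 = -4738 is a solution.
The general solution is p = 5150 + 63k, q = -4738 − 58k; taking k = -81 gives the smaller pair p = 47, q = -40.
Indeed 464·47 + 504·(-40) = 21808 − 20160 = 1648.

p = 47, q = -40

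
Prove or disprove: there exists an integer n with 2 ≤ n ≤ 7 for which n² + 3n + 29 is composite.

At n = 5: 5² + 3·5 + 29 = 69 = 3·23, which is composite.

n = 5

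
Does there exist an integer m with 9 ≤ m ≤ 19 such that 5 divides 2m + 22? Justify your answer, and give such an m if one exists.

m = 9

Try m = 9: 2·9 + 22 = 40 = 8·5, which is divisible by 5.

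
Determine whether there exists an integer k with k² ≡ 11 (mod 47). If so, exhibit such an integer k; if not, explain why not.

Apply Euler's criterion with the prime 47: 11 is a quadratic residue iff 11^23 ≡ 1 (mod 47), and a non-residue iff it is ≡ −1.
Repeated squaring mod 47: 11^2 = 121 ≡ 27; 11^4 ≡ 27² = 729 ≡ 24; 11^8 ≡ 24² = 576 ≡ 12; 11^16 ≡ 12² = 144 ≡ 3.
Since 23 = 16 + 4 + 2 + 1, 11^23 ≡ 3 · 24 · 27 · 11; multiplying out mod 47: 3·24 = 72 ≡ 25, then 25·27 = 675 ≡ 17, then 17·11 = 187 ≡ 46. Thus 11^23 ≡ 46 ≡ −1 (mod 47).
By Euler's criterion 11 is a quadratic non-residue mod 47: no k satisfies k² ≡ 11 (mod 47).

No such integer exists.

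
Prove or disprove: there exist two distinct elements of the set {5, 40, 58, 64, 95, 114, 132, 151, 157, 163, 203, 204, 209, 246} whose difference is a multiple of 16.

No, no such pair exists.

Residues mod 16: 5↦5, 40↦8, 58↦10, 64↦0, 95↦15, 114↦2, 132↦4, 151↦7, 157↦13, 163↦3, 203↦11, 204↦12, 209↦1, 246↦6.
All 14 residues are distinct, so no two elements differ by a multiple of 16.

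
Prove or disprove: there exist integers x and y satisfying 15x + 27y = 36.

Every value of 15x + 27y is a multiple of gcd(15, 27) = 3; since 3 ∣ 36, solutions exist.
Dividing through by 3 reduces the equation to 5x + 9y = 12.
Run the Euclidean algorithm on 9 and 5: 9 = 1·5 + 4, 5 = 1·4 + 1, 4 = 4·1 + 0.
Unwinding: 1 = 5 − 1·4 = 5 − (9 − 1·5) = −9 + 2·5, i.e. 5·2 + 9·(-1) = 1.
Multiplying through by 12: x = 2·12 = 24, y = (-1)·12 = -12 is a solution.
The general solution is x = 24 + 9k, y = -12 − 5k; taking k = -2 gives the smaller pair x = 6, y = -2.
Indeed 15·6 + 27·(-2) = 90 − 54 = 36.

x = 6, y = -2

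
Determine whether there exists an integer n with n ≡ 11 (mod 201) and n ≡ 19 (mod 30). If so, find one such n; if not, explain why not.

No, no such integer exists.

Both moduli are multiples of 3 = gcd(201, 30), so any solution would satisfy n ≡ 11 and n ≡ 19 modulo 3 simultaneously.
But 11 mod 3 = 2 while 19 mod 3 = 1, a contradiction.
Hence the system has no solution.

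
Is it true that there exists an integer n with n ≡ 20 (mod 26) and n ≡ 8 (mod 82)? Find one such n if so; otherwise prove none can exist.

gcd(26, 82) = 2. A simultaneous solution exists iff 20 ≡ 8 (mod 2); here 20 mod 2 = 0 = 8 mod 2, so it does.
Put n = 20 + 26t, so we need 26t ≡ 70 (mod 82), equivalently (divide by 2) 13t ≡ 35 (mod 41).
Note 13·19 = 247 ≡ 1 (mod 41) (as 247 − 1 = 6·41), so 13⁻¹ ≡ 19.
Therefore t ≡ 19·35 = 665 ≡ 9 (mod 41).
Then n = 20 + 26·9 = 254.
Indeed 254 ≡ 20 (mod 26) and 254 ≡ 8 (mod 82).

n = 254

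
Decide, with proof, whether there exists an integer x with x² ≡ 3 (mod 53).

No such integer exists.

Apply Euler's criterion with the prime 53: 3 is a quadratic residue iff 3^26 ≡ 1 (mod 53), and a non-residue iff it is ≡ −1.
Squaring successively (mod 53): 3^2 = 9 ≡ 9; 3^4 ≡ 9² = 81 ≡ 28; 3^8 ≡ 28² = 784 ≡ 42; 3^16 ≡ 42² = 1764 ≡ 15.
Since 26 = 16 + 8 + 2, 3^26 ≡ 15 · 42 · 9; multiplying out mod 53: 15·42 = 630 ≡ 47, then 47·9 = 423 ≡ 52. Thus 3^26 ≡ 52 ≡ −1 (mod 53).
The value −1 means 3 is a non-residue modulo 53, so x² ≡ 3 (mod 53) is impossible.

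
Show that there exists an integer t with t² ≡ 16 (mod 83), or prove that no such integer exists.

t = 79

Take t = 79. Then 79² = 6241 = 75·83 + 16, so 79² ≡ 16 (mod 83).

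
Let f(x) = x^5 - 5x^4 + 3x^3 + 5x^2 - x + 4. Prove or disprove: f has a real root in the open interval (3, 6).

f(3) = -35 and f(6) = 2122, which have opposite signs.
As a polynomial, f is continuous on every closed interval.
By the Intermediate Value Theorem, f takes the value 0 somewhere in the open interval.

Such a root exists.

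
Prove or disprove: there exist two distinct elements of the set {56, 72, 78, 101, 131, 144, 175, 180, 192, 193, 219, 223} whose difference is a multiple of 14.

There is no such pair.

Reduce each element modulo 14: 56↦0, 72↦2, 78↦8, 101↦3, 131↦5, 144↦4, 175↦7, 180↦12, 192↦10, 193↦11, 219↦9, 223↦13.
These 12 residues are pairwise different, hence no difference of two elements is divisible by 14.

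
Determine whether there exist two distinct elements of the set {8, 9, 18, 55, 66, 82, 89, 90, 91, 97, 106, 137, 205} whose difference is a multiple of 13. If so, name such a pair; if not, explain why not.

Two integers differ by a multiple of 13 exactly when they have the same residue mod 13. The residues are 8↦8, 9↦9, 18↦5, 55↦3, 66↦1, 82↦4, 89↦11, 90↦12, 91↦0, 97↦6, 106↦2, 137↦7, 205↦10.
No residue repeats among the 13 elements, so no pair has difference ≡ 0 (mod 13).

No, no such pair exists.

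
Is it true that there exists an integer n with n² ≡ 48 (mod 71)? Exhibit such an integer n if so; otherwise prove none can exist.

n = 41

n = 41 works: 41² = 1681, and 1681 − 48 = 1633 = 23·71.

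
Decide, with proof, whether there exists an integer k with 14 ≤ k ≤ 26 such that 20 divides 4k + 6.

For k = 14, 15, …, 26 the values of 4k + 6 modulo 20 are 2, 6, 10, 14, 18, 2, 6, 10, 14, 18, 2, 6, 10 respectively.
Since 0 is absent from this list, 20 ∤ 4k + 6 for every k with 14 ≤ k ≤ 26.

There is no such integer k in that range.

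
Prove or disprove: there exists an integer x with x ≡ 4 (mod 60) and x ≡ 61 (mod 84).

There is no such integer.

Reduce both congruences modulo 12, which divides 60 and 84: they say x ≡ 4 (mod 12) and x ≡ 61 (mod 12).
However 4 ≡ 4 and 61 ≡ 1 (mod 12), and 4 ≠ 1.
So no integer satisfies both congruences.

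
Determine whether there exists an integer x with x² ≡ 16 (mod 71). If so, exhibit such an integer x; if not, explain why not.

x = 67

Take x = 67. Then 67² = 4489 = 63·71 + 16, so 67² ≡ 16 (mod 71).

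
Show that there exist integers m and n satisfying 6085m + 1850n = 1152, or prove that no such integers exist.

No, no such integers exist.

Any value of 6085m + 1850n is a multiple of gcd(6085, 1850) = 5.
However 1152 leaves remainder 2 on division by 5.
So the equation is unsolvable over ℤ.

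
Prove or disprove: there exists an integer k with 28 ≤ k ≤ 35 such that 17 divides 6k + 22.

The values of 6k + 22 for k = 28, 29, …, 35 are 190, 196, 202, 208, 214, 220, 226, 232; reduced mod 17 these are 3, 9, 15, 4, 10, 16, 5, 11.
None is 0, so 17 never divides 6k + 22 on this range.

No, no such integer k in that range exists.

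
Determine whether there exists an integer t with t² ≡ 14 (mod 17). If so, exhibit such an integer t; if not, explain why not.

There is no such integer.

Squares mod 17 repeat after t = 8 (as (−t)² = t²); for t = 0..8 they are 0, 1, 4, 9, 16, 8, 2, 15, 13.
So the quadratic residues mod 17 are {0, 1, 2, 4, 8, 9, 13, 15, 16}, and 14 is not among them.
Hence no integer t has t² ≡ 14 (mod 17).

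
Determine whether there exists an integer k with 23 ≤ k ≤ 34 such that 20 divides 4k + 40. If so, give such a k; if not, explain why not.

For k = 23, 24 the values 132, 136 are not multiples of 20. Try k = 25: 4·25 + 40 = 140 = 7·20, which is divisible by 20.

k = 25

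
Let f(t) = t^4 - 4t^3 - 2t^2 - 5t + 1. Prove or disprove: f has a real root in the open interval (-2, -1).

No.

f(-2) = 51 and f(-1) = 9, both positive, so a sign-change argument is unavailable; we show f keeps this sign on the whole interval.
Shift to the endpoint -1: with t = -1 − u (0 < u < 1), one computes f(-1 − u) = u^4 + 8u^3 + 16u^2 + 17u + 9.
The nonzero coefficients here are all positive, so for u > 0 every term is positive (or zero), and the constant term 9 is strictly positive.
Therefore f(t) > 0 throughout (-2, -1), and f has no zero there.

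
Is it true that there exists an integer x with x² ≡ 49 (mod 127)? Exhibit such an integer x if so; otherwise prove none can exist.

Take x = 120. Then 120² = 14400 = 113·127 + 49, so 120² ≡ 49 (mod 127).

x = 120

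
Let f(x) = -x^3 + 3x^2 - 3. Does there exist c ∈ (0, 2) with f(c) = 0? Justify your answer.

f(0) = -3 and f(2) = 1, which have opposite signs.
Since f is a polynomial it is continuous on [0, 2].
The Intermediate Value Theorem then guarantees some c ∈ (0, 2) with f(c) = 0.

Yes, f has a root in the interval.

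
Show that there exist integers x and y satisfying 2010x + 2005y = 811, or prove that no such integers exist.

No, no such integers exist.

Any value of 2010x + 2005y is a multiple of gcd(2010, 2005) = 5.
But 811 = 5·162 + 1, so 5 ∤ 811.
So the equation is unsolvable over ℤ.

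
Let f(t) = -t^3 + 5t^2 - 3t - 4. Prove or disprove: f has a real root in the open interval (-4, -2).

The endpoint values f(-4) = 152 and f(-2) = 30 are both positive. Claim: f(t) > 0 for every t in (-4, -2).
Shift to the endpoint -2: with t = -2 − u (0 < u < 2), one computes f(-2 − u) = u^3 + 11u^2 + 35u + 30.
All 4 nonzero coefficients of this polynomial in u are positive; hence for u > 0 the value is a sum of positive terms (the constant 30 among them).
So f is strictly positive on (-4, -2); no root exists in the interval.

No.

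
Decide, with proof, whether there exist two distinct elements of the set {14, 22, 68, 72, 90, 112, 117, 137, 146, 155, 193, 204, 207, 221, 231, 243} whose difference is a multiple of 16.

There is no such pair.

Two integers differ by a multiple of 16 exactly when they have the same residue mod 16. The residues are 14↦14, 22↦6, 68↦4, 72↦8, 90↦10, 112↦0, 117↦5, 137↦9, 146↦2, 155↦11, 193↦1, 204↦12, 207↦15, 221↦13, 231↦7, 243↦3.
No residue repeats among the 16 elements, so no pair has difference ≡ 0 (mod 16).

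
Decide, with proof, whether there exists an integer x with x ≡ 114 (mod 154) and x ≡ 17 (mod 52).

No such integer exists.

Both moduli are multiples of 2 = gcd(154, 52), so any solution would satisfy x ≡ 114 and x ≡ 17 modulo 2 simultaneously.
These are incompatible: 114 − 17 = 97 is not divisible by 2.
Therefore no such x exists.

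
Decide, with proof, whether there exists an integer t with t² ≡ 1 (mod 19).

t = 1

Take t = 1. Then 1² = 1, and since 0 ≤ 1 < 19 this is already reduced: 1² ≡ 1 (mod 19).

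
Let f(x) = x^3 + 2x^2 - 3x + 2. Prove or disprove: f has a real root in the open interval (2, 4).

The endpoint values f(2) = 12 and f(4) = 86 are both positive. Claim: f(x) > 0 for every x in (2, 4).
Substitute x = 2 + u, where 0 < u < 2 on the interval. Expanding, f(2 + u) = u^3 + 8u^2 + 17u + 12.
All 4 nonzero coefficients of this polynomial in u are positive; hence for u > 0 the value is a sum of positive terms (the constant 12 among them).
So f is strictly positive on (2, 4); no root exists in the interval.

No.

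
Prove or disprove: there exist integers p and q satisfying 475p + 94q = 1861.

Since gcd(475, 94) = 1, every integer is an integer combination of 475 and 94.
Dividing repeatedly: 475 = 5·94 + 5, 94 = 18·5 + 4, 5 = 1·4 + 1, 4 = 4·1 + 0.
Working back up the chain: 1 = 5 − 1·4 = 5 − (94 − 18·5) = −94 + 19·5 = −94 + 19·(475 − 5·94) = 19·475 − 96·94. So 475·19 + 94·(-96) = 1.
Scaling by 1861 gives the particular solution (p, q) = (35359, -178656).
Shifting by a multiple of (94, −475) keeps it a solution: p = 35359 − 376·94 = 15, q = -178656 + 376·475 = -56.
Indeed 475·15 + 94·(-56) = 7125 − 5264 = 1861.

p = 15, q = -56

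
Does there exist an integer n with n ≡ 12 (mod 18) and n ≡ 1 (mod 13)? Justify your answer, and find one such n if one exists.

Since 18 and 13 share no common factor, CRT says the pair of congruences has a solution (unique mod 234).
Any solution of the first congruence is n = 12 + 18t; substituting into the second, 18t ≡ 1 − 12 ≡ 2 (mod 13).
18 ≡ 5 (mod 13), so this reads 5t ≡ 2 (mod 13). Note 5·8 = 40 ≡ 1 (mod 13) (as 40 − 1 = 3·13), so 5⁻¹ ≡ 8.
Therefore t ≡ 8·2 = 16 ≡ 3 (mod 13).
With t = 3: n = 12 + 18·3 = 66.
Verify: 66 = 3·18 + 12 and 66 = 5·13 + 1. ✓

n = 66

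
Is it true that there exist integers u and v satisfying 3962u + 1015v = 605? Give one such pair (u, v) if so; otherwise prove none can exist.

No, no such integers exist.

Both 3962 and 1015 are divisible by gcd(3962, 1015) = 7, hence so is any combination 3962u + 1015v.
However 605 leaves remainder 3 on division by 7.
So the equation is unsolvable over ℤ.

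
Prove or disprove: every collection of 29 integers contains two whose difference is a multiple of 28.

Partition the integers by their residue mod 28; there are 28 classes.
With 29 integers and only 28 classes, the pigeonhole principle forces two of them, say a and b, into the same class.
Their difference a − b is then a multiple of 28.

True.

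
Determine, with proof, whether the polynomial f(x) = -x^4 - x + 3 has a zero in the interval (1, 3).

f(1) = 1 and f(3) = -81, which have opposite signs.
Since f is a polynomial it is continuous on [1, 3].
By the Intermediate Value Theorem f must vanish at some point of (1, 3).

Such a root exists.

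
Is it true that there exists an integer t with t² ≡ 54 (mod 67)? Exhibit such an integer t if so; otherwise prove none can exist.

t = 11 works: 11² = 121, and 121 − 54 = 67 = 1·67.

t = 11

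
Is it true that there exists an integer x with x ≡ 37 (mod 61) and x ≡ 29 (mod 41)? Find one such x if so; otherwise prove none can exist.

x = 1013

Since 61 and 41 share no common factor, CRT says the pair of congruences has a solution (unique mod 2501).
Write x = 37 + 61t and require 37 + 61t ≡ 29 (mod 41), i.e. 61t ≡ 33 (mod 41).
61 ≡ 20 (mod 41), so this reads 20t ≡ 33 (mod 41). Note 20·39 = 780 ≡ 1 (mod 41) (as 780 − 1 = 19·41), so 20⁻¹ ≡ 39.
Therefore t ≡ 39·33 = 1287 ≡ 16 (mod 41).
With t = 16: x = 37 + 61·16 = 1013.
Verify: 1013 = 16·61 + 37 and 1013 = 24·41 + 29. ✓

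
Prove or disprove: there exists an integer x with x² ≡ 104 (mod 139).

No, no such integer exists.

139 is prime, so by Euler's criterion 104 is a square mod 139 iff 104^((139−1)/2) = 104^69 ≡ 1 (mod 139).
Squaring successively (mod 139): 104^2 = 10816 ≡ 113; 104^4 ≡ 113² = 12769 ≡ 120; 104^8 ≡ 120² = 14400 ≡ 83; 104^16 ≡ 83² = 6889 ≡ 78; 104^32 ≡ 78² = 6084 ≡ 107; 104^64 ≡ 107² = 11449 ≡ 51.
Since 69 = 64 + 4 + 1, 104^69 ≡ 51 · 120 · 104; multiplying out mod 139: 51·120 = 6120 ≡ 4, then 4·104 = 416 ≡ 138. Thus 104^69 ≡ 138 ≡ −1 (mod 139).
By Euler's criterion 104 is a quadratic non-residue mod 139: no x satisfies x² ≡ 104 (mod 139).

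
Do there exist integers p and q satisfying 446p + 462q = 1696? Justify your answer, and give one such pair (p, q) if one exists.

p = 125, q = -117

gcd(446, 462) = 2, and 2 divides 1696, so integer solutions exist.
Dividing through by 2 reduces the equation to 223p + 231q = 848.
Dividing repeatedly: 231 = 1·223 + 8, 223 = 27·8 + 7, 8 = 1·7 + 1, 7 = 7·1 + 0.
Unwinding: 1 = 8 − 1·7 = 8 − (223 − 27·8) = −223 + 28·8 = −223 + 28·(231 − 1·223) = 28·231 − 29·223, i.e. 223·(-29) + 231·28 = 1.
Times 848: 223·(-24592) + 231·23744 = 848, so (-24592, 23744) solves it.
Adding 107·231 to p and subtracting 107·223 from q gives the tidier solution (125, -117).
Check: 446·125 + 462·(-117) = 55750 − 54054 = 1696. ✓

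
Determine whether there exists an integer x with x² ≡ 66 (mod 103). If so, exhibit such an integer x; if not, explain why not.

x = 13

Take x = 13. Then 13² = 169 = 1·103 + 66, so 13² ≡ 66 (mod 103).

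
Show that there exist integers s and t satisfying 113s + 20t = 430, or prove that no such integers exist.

113 and 20 are coprime, so 113s + 20t ranges over all of ℤ.
Dividing repeatedly: 113 = 5·20 + 13, 20 = 1·13 + 7, 13 = 1·7 + 6, 7 = 1·6 + 1, 6 = 6·1 + 0.
Back-substituting, 1 = 7 − 1·6 = 7 − (13 − 1·7) = −13 + 2·7 = −13 + 2·(20 − 1·13) = 2·20 − 3·13 = 2·20 − 3·(113 − 5·20) = −3·113 + 17·20; that is, 113·(-3) + 20·17 = 1.
Times 430: 113·(-1290) + 20·7310 = 430, so (-1290, 7310) solves it.
The general solution is s = -1290 + 20k, t = 7310 − 113k; taking k = 65 gives the smaller pair s = 10, t = -35.
Check: 113·10 + 20·(-35) = 1130 − 700 = 430. ✓

s = 10, t = -35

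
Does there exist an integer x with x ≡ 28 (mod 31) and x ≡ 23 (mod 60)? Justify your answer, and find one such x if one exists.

x = 803

Since 31 and 60 share no common factor, CRT says the pair of congruences has a solution (unique mod 1860).
Any solution of the first congruence is x = 28 + 31t; substituting into the second, 31t ≡ 23 − 28 ≡ 55 (mod 60).
To invert 31 modulo 60: 60 = 1·31 + 29, 31 = 1·29 + 2, 29 = 14·2 + 1, 2 = 2·1 + 0, and unwinding, 1 = 29 − 14·2 = 29 − 14·(31 − 1·29) = −14·31 + 15·29 = −14·31 + 15·(60 − 1·31) = 15·60 − 29·31. Thus 31⁻¹ ≡ -29 ≡ 31 (mod 60).
Therefore t ≡ 31·55 = 1705 ≡ 25 (mod 60).
With t = 25: x = 28 + 31·25 = 803.
Check: 803 mod 31 = 28, 803 mod 60 = 23. ✓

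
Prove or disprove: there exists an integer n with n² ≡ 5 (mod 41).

Take n = 28. Then 28² = 784 = 19·41 + 5, so 28² ≡ 5 (mod 41).

n = 28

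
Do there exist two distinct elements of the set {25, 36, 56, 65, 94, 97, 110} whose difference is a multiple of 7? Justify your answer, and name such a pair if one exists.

No such pair exists.

Two integers differ by a multiple of 7 exactly when they have the same residue mod 7. The residues are 25↦4, 36↦1, 56↦0, 65↦2, 94↦3, 97↦6, 110↦5.
These 7 residues are pairwise different, hence no difference of two elements is divisible by 7.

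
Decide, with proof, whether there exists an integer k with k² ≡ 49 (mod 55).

Take k = 7. Then 7² = 49, and since 0 ≤ 49 < 55 this is already reduced: 7² ≡ 49 (mod 55).

k = 7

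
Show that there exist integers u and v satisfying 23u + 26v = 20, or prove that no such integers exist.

u = 2, v = -1

23 and 26 are coprime, so 23u + 26v ranges over all of ℤ.
Dividing repeatedly: 26 = 1·23 + 3, 23 = 7·3 + 2, 3 = 1·2 + 1, 2 = 2·1 + 0.
Unwinding: 1 = 3 − 1·2 = 3 − (23 − 7·3) = −23 + 8·3 = −23 + 8·(26 − 1·23) = 8·26 − 9·23, i.e. 23·(-9) + 26·8 = 1.
Times 20: 23·(-180) + 26·160 = 20, so (-180, 160) solves it.
The general solution is u = -180 + 26k, v = 160 − 23k; taking k = 7 gives the smaller pair u = 2, v = -1.
Indeed 23·2 + 26·(-1) = 46 − 26 = 20.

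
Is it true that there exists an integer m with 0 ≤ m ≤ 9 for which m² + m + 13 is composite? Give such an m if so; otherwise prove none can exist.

At m = 1: 1² + 1 + 13 = 15 = 3·5, which is composite.

m = 1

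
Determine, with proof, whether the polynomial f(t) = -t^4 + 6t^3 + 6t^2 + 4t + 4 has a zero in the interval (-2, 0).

f(-2) = -44 and f(0) = 4, which have opposite signs.
f is continuous everywhere (it is a polynomial), in particular on [-2, 0].
By the Intermediate Value Theorem, f takes the value 0 somewhere in the open interval.

Yes, f has a root in the interval.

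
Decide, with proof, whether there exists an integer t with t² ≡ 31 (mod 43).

t = 26 works: 26² = 676, and 676 − 31 = 645 = 15·43.

t = 26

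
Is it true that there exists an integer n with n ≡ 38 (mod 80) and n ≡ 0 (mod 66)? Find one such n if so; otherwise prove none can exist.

The moduli are not coprime: gcd(80, 66) = 2. Compatibility requires 2 ∣ (0 − 38) = -38, which holds, so solutions exist.
Step through n = 38, 38 + 80, 38 + 2·80, …: the values 38, 118, 198 reduce mod 66 to 38, 52, 0. The value 198 hits 0.
Indeed 198 ≡ 38 (mod 80) and 198 ≡ 0 (mod 66).

n = 198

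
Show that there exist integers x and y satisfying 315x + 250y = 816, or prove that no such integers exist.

There are no such integers.

Any value of 315x + 250y is a multiple of gcd(315, 250) = 5.
But 816 = 5·163 + 1, so 5 ∤ 816.
Therefore 315x + 250y = 816 has no solution in integers.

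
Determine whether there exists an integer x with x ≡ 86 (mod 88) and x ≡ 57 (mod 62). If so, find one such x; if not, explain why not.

Reduce both congruences modulo 2, which divides 88 and 62: they say x ≡ 86 (mod 2) and x ≡ 57 (mod 2).
However 86 ≡ 0 and 57 ≡ 1 (mod 2), and 0 ≠ 1.
So no integer satisfies both congruences.

There is no such integer.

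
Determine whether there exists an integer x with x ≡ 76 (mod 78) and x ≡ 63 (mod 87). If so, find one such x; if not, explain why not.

Reduce both congruences modulo 3, which divides 78 and 87: they say x ≡ 76 (mod 3) and x ≡ 63 (mod 3).
However 76 ≡ 1 and 63 ≡ 0 (mod 3), and 1 ≠ 0.
Hence the system has no solution.

No, no such integer exists.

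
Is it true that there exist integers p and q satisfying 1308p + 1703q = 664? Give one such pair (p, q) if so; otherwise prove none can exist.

p = 1240, q = -952

1308 and 1703 are coprime, so 1308p + 1703q ranges over all of ℤ.
Run the Euclidean algorithm on 1703 and 1308: 1703 = 1·1308 + 395, 1308 = 3·395 + 123, 395 = 3·123 + 26, 123 = 4·26 + 19, 26 = 1·19 + 7, 19 = 2·7 + 5, 7 = 1·5 + 2, 5 = 2·2 + 1, 2 = 2·1 + 0.
Back-substituting, 1 = 5 − 2·2 = 5 − 2·(7 − 1·5) = −2·7 + 3·5 = −2·7 + 3·(19 − 2·7) = 3·19 − 8·7 = 3·19 − 8·(26 − 1·19) = −8·26 + 11·19 = −8·26 + 11·(123 − 4·26) = 11·123 − 52·26 = 11·123 − 52·(395 − 3·123) = −52·395 + 167·123 = −52·395 + 167·(1308 − 3·395) = 167·1308 − 553·395 = 167·1308 − 553·(1703 − 1·1308) = −553·1703 + 720·1308; that is, 1308·720 + 1703·(-553) = 1.
Times 664: 1308·478080 + 1703·(-367192) = 664, so (478080, -367192) solves it.
Subtracting 280·1703 from p and adding 280·1308 to q gives the tidier solution (1240, -952).
Check: 1308·1240 + 1703·(-952) = 1621920 − 1621256 = 664. ✓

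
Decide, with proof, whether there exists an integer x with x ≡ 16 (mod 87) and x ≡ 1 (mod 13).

x = 625

The moduli 87 and 13 are coprime, so by the Chinese Remainder Theorem a unique solution modulo 1131 exists.
Write x = 16 + 87t and require 16 + 87t ≡ 1 (mod 13), i.e. 87t ≡ 11 (mod 13).
87 ≡ 9 (mod 13), so this reads 9t ≡ 11 (mod 13). Note 9·3 = 27 ≡ 1 (mod 13) (as 27 − 1 = 2·13), so 9⁻¹ ≡ 3.
Multiplying by 3: t ≡ 3·11 = 33 ≡ 7 (mod 13).
Taking t = 7 gives x = 16 + 87·7 = 625.
Verify: 625 = 7·87 + 16 and 625 = 48·13 + 1. ✓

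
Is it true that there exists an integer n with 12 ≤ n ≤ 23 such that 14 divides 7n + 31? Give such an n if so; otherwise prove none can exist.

No, no such integer n in that range exists.

The values of 7n + 31 for n = 12, 13, …, 23 are 115, 122, 129, 136, 143, 150, 157, 164, 171, 178, 185, 192; reduced mod 14 these are 3, 10, 3, 10, 3, 10, 3, 10, 3, 10, 3, 10.
None is 0, so 14 never divides 7n + 31 on this range.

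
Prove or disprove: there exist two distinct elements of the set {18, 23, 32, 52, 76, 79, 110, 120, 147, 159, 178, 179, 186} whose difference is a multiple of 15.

There is no such pair.

Reduce each element modulo 15: 18↦3, 23↦8, 32↦2, 52↦7, 76↦1, 79↦4, 110↦5, 120↦0, 147↦12, 159↦9, 178↦13, 179↦14, 186↦6.
These 13 residues are pairwise different, hence no difference of two elements is divisible by 15.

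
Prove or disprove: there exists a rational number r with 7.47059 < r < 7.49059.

Scale by 19: the interval becomes (141.94121, 142.32121), which contains the integer 142.
Dividing back, 7.47059 < 142/19 < 7.49059, and 142/19 is rational.

r = 142/19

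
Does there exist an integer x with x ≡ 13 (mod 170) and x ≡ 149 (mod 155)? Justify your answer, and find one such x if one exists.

No such integer exists.

Reduce both congruences modulo 5, which divides 170 and 155: they say x ≡ 13 (mod 5) and x ≡ 149 (mod 5).
However 13 ≡ 3 and 149 ≡ 4 (mod 5), and 3 ≠ 4.
Therefore no such x exists.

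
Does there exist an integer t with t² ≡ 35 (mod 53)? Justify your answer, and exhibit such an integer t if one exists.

No such integer exists.

53 is prime, so by Euler's criterion 35 is a square mod 53 iff 35^((53−1)/2) = 35^26 ≡ 1 (mod 53).
Repeated squaring mod 53: 35^2 = 1225 ≡ 6; 35^4 ≡ 6² = 36 ≡ 36; 35^8 ≡ 36² = 1296 ≡ 24; 35^16 ≡ 24² = 576 ≡ 46.
Since 26 = 16 + 8 + 2, 35^26 ≡ 46 · 24 · 6; multiplying out mod 53: 46·24 = 1104 ≡ 44, then 44·6 = 264 ≡ 52. Thus 35^26 ≡ 52 ≡ −1 (mod 53).
By Euler's criterion 35 is a quadratic non-residue mod 53: no t satisfies t² ≡ 35 (mod 53).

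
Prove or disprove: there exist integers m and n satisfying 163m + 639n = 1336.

m = 67, n = -15

Since gcd(163, 639) = 1, every integer is an integer combination of 163 and 639.
Dividing repeatedly: 639 = 3·163 + 150, 163 = 1·150 + 13, 150 = 11·13 + 7, 13 = 1·7 + 6, 7 = 1·6 + 1, 6 = 6·1 + 0.
Unwinding: 1 = 7 − 1·6 = 7 − (13 − 1·7) = −13 + 2·7 = −13 + 2·(150 − 11·13) = 2·150 − 23·13 = 2·150 − 23·(163 − 1·150) = −23·163 + 25·150 = −23·163 + 25·(639 − 3·163) = 25·639 − 98·163, i.e. 163·(-98) + 639·25 = 1.
Multiplying through by 1336: m = (-98)·1336 = -130928, n = 25·1336 = 33400 is a solution.
Shifting by a multiple of (639, −163) keeps it a solution: m = -130928 + 205·639 = 67, n = 33400 − 205·163 = -15.
Check: 163·67 + 639·(-15) = 10921 − 9585 = 1336. ✓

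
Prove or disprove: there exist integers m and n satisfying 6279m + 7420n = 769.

No such integers exist.

Both 6279 and 7420 are divisible by gcd(6279, 7420) = 7, hence so is any combination 6279m + 7420n.
However 769 leaves remainder 6 on division by 7.
So the equation is unsolvable over ℤ.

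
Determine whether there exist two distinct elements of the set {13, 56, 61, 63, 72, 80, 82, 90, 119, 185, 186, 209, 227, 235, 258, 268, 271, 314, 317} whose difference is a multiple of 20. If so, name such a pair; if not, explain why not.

Two integers differ by a multiple of 20 exactly when they have the same residue mod 20. The residues are 13↦13, 56↦16, 61↦1, 63↦3, 72↦12, 80↦0, 82↦2, 90↦10, 119↦19, 185↦5, 186↦6, 209↦9, 227↦7, 235↦15, 258↦18, 268↦8, 271↦11, 314↦14, 317↦17.
No residue repeats among the 19 elements, so no pair has difference ≡ 0 (mod 20).

No such pair exists.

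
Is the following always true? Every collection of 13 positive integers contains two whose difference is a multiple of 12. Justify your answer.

Yes.

There are exactly 12 possible remainders on division by 12.
Since 13 > 12, two of the 13 integers must share a residue class by the pigeonhole principle; call them a and b.
Their difference a − b is then a multiple of 12.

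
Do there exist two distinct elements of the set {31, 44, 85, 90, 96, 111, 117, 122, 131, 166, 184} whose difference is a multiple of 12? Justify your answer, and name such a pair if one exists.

There is no such pair.

Reduce each element modulo 12: 31↦7, 44↦8, 85↦1, 90↦6, 96↦0, 111↦3, 117↦9, 122↦2, 131↦11, 166↦10, 184↦4.
No residue repeats among the 11 elements, so no pair has difference ≡ 0 (mod 12).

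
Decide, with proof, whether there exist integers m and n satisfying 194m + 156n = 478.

Every value of 194m + 156n is a multiple of gcd(194, 156) = 2; since 2 ∣ 478, solutions exist.
Dividing through by 2 reduces the equation to 97m + 78n = 239.
Dividing repeatedly: 97 = 1·78 + 19, 78 = 4·19 + 2, 19 = 9·2 + 1, 2 = 2·1 + 0.
Working back up the chain: 1 = 19 − 9·2 = 19 − 9·(78 − 4·19) = −9·78 + 37·19 = −9·78 + 37·(97 − 1·78) = 37·97 − 46·78. So 97·37 + 78·(-46) = 1.
Scaling by 239 gives the particular solution (m, n) = (8843, -10994).
The general solution is m = 8843 + 78k, n = -10994 − 97k; taking k = -113 gives the smaller pair m = 29, n = -33.
Indeed 194·29 + 156·(-33) = 5626 − 5148 = 478.

m = 29, n = -33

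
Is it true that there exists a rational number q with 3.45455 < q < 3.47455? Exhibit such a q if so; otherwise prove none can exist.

q = 45/13

Scale by 13: the interval becomes (44.90915, 45.16915), which contains the integer 45.
So q = 45/13 works: it is a ratio of integers, and dividing 13·3.45455 < 45 < 13·3.47455 through by 13 gives 3.45455 < 45/13 < 3.47455.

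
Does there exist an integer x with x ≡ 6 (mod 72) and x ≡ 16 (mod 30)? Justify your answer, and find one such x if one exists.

No, no such integer exists.

Both moduli are multiples of 6 = gcd(72, 30), so any solution would satisfy x ≡ 6 and x ≡ 16 modulo 6 simultaneously.
These are incompatible: 6 − 16 = -10 is not divisible by 6.
Hence the system has no solution.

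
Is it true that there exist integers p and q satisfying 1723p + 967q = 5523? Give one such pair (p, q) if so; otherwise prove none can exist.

1723 and 967 are coprime, so 1723p + 967q ranges over all of ℤ.
Run the Euclidean algorithm on 1723 and 967: 1723 = 1·967 + 756, 967 = 1·756 + 211, 756 = 3·211 + 123, 211 = 1·123 + 88, 123 = 1·88 + 35, 88 = 2·35 + 18, 35 = 1·18 + 17, 18 = 1·17 + 1, 17 = 17·1 + 0.
Back-substituting, 1 = 18 − 1·17 = 18 − (35 − 1·18) = −35 + 2·18 = −35 + 2·(88 − 2·35) = 2·88 − 5·35 = 2·88 − 5·(123 − 1·88) = −5·123 + 7·88 = −5·123 + 7·(211 − 1·123) = 7·211 − 12·123 = 7·211 − 12·(756 − 3·211) = −12·756 + 43·211 = −12·756 + 43·(967 − 1·756) = 43·967 − 55·756 = 43·967 − 55·(1723 − 1·967) = −55·1723 + 98·967; that is, 1723·(-55) + 967·98 = 1.
Multiplying through by 5523: p = (-55)·5523 = -303765, q = 98·5523 = 541254 is a solution.
Shifting by a multiple of (967, −1723) keeps it a solution: p = -303765 + 315·967 = 840, q = 541254 − 315·1723 = -1491.
Check: 1723·840 + 967·(-1491) = 1447320 − 1441797 = 5523. ✓

p = 840, q = -1491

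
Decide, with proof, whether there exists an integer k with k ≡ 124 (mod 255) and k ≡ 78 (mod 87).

No such integer exists.

Reduce both congruences modulo 3, which divides 255 and 87: they say k ≡ 124 (mod 3) and k ≡ 78 (mod 3).
However 124 ≡ 1 and 78 ≡ 0 (mod 3), and 1 ≠ 0.
Hence the system has no solution.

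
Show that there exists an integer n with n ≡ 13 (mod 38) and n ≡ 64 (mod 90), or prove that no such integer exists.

No, no such integer exists.

Both moduli are multiples of 2 = gcd(38, 90), so any solution would satisfy n ≡ 13 and n ≡ 64 modulo 2 simultaneously.
These are incompatible: 13 − 64 = -51 is not divisible by 2.
Hence the system has no solution.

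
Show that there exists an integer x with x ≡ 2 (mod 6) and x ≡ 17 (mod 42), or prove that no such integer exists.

Reduce both congruences modulo 6, which divides 6 and 42: they say x ≡ 2 (mod 6) and x ≡ 17 (mod 6).
But 2 mod 6 = 2 while 17 mod 6 = 5, a contradiction.
So no integer satisfies both congruences.

No, no such integer exists.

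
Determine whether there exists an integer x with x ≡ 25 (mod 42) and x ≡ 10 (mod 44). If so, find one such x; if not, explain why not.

Reduce both congruences modulo 2, which divides 42 and 44: they say x ≡ 25 (mod 2) and x ≡ 10 (mod 2).
These are incompatible: 25 − 10 = 15 is not divisible by 2.
Hence the system has no solution.

There is no such integer.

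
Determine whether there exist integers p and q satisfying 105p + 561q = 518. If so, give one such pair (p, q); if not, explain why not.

Any value of 105p + 561q is a multiple of gcd(105, 561) = 3.
But 518 = 3·172 + 2, so 3 ∤ 518.
Therefore 105p + 561q = 518 has no solution in integers.

There are no such integers.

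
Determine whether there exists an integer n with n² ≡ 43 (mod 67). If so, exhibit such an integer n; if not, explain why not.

There is no such integer.

67 is prime, so by Euler's criterion 43 is a square mod 67 iff 43^((67−1)/2) = 43^33 ≡ 1 (mod 67).
Repeated squaring mod 67: 43^2 = 1849 ≡ 40; 43^4 ≡ 40² = 1600 ≡ 59; 43^8 ≡ 59² = 3481 ≡ 64; 43^16 ≡ 64² = 4096 ≡ 9; 43^32 ≡ 9² = 81 ≡ 14.
Since 33 = 32 + 1, 43^33 ≡ 14 · 43; multiplying out mod 67: 14·43 = 602 ≡ 66. Thus 43^33 ≡ 66 ≡ −1 (mod 67).
By Euler's criterion 43 is a quadratic non-residue mod 67: no n satisfies n² ≡ 43 (mod 67).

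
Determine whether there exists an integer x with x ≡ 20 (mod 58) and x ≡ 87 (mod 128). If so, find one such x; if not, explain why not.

There is no such integer.

Reduce both congruences modulo 2, which divides 58 and 128: they say x ≡ 20 (mod 2) and x ≡ 87 (mod 2).
These are incompatible: 20 − 87 = -67 is not divisible by 2.
Therefore no such x exists.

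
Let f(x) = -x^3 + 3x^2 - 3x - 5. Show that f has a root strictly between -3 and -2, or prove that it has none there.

No such root exists.

The endpoint values f(-3) = 58 and f(-2) = 21 are both positive. Claim: f(x) > 0 for every x in (-3, -2).
Shift to the endpoint -2: with x = -2 − u (0 < u < 1), one computes f(-2 − u) = u^3 + 9u^2 + 27u + 21.
All 4 nonzero coefficients of this polynomial in u are positive; hence for u > 0 the value is a sum of positive terms (the constant 21 among them).
Therefore f(x) > 0 throughout (-3, -2), and f has no zero there.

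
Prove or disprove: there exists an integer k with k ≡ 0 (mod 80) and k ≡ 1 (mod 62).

No such integer exists.

gcd(80, 62) = 2. If k ≡ 0 (mod 80) and k ≡ 1 (mod 62), then k ≡ 0 (mod 2) and k ≡ 1 (mod 2).
These are incompatible: 0 − 1 = -1 is not divisible by 2.
Hence the system has no solution.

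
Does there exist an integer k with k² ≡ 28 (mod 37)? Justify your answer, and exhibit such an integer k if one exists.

k = 18

k = 18 works: 18² = 324, and 324 − 28 = 296 = 8·37.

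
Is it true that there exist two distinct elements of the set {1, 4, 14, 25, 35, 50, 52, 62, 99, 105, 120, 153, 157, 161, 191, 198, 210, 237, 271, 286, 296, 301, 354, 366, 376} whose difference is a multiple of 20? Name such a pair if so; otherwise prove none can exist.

Yes: 1 and 161.

Reduce each element mod 20: 1↦1, 4↦4, 14↦14, 25↦5, 35↦15, 50↦10, 52↦12, 62↦2, 99↦19, 105↦5, 120↦0, 153↦13, 157↦17, 161↦1, 191↦11, 198↦18, 210↦10, 237↦17, 271↦11, 286↦6, 296↦16, 301↦1, 354↦14, 366↦6, 376↦16. The residue 1 repeats (at 1 and 161), and 161 − 1 = 160 = 8·20.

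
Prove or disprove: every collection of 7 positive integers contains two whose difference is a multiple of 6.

Each integer lies in one of the 6 residue classes modulo 6.
With 7 integers and only 6 classes, the pigeonhole principle forces two of them, say a and b, into the same class.
Then a ≡ b (mod 6), i.e. 6 ∣ (a − b).

Yes, this is always true.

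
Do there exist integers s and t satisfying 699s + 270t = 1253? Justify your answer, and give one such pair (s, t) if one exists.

No such integers exist.

gcd(699, 270) = 3, so every integer of the form 699s + 270t is a multiple of 3.
But 1253 is not a multiple of 3 (it leaves remainder 2).
Therefore 699s + 270t = 1253 has no solution in integers.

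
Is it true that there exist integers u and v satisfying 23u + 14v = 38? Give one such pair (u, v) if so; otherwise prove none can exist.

23 and 14 are coprime, so 23u + 14v ranges over all of ℤ.
Run the Euclidean algorithm on 23 and 14: 23 = 1·14 + 9, 14 = 1·9 + 5, 9 = 1·5 + 4, 5 = 1·4 + 1, 4 = 4·1 + 0.
Unwinding: 1 = 5 − 1·4 = 5 − (9 − 1·5) = −9 + 2·5 = −9 + 2·(14 − 1·9) = 2·14 − 3·9 = 2·14 − 3·(23 − 1·14) = −3·23 + 5·14, i.e. 23·(-3) + 14·5 = 1.
Scaling by 38 gives the particular solution (u, v) = (-114, 190).
Adding 9·14 to u and subtracting 9·23 from v gives the tidier solution (12, -17).
Indeed 23·12 + 14·(-17) = 276 − 238 = 38.

u = 12, v = -17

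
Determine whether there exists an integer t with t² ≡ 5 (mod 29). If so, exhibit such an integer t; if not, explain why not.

t = 18

Take t = 18. Then 18² = 324 = 11·29 + 5, so 18² ≡ 5 (mod 29).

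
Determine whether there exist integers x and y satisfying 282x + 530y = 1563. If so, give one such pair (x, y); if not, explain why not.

There are no such integers.

Any value of 282x + 530y is a multiple of gcd(282, 530) = 2.
However 1563 leaves remainder 1 on division by 2.
Hence no integers x, y satisfy the equation.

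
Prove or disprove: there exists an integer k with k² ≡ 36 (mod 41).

k = 6

Take k = 6. Then 6² = 36, and since 0 ≤ 36 < 41 this is already reduced: 6² ≡ 36 (mod 41).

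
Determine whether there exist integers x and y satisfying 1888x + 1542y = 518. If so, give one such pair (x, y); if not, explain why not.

x = 104, y = -127

Since gcd(1888, 1542) = 2 and 518 = 2·259, Bézout's identity guarantees a solution.
Dividing through by 2 reduces the equation to 944x + 771y = 259.
Dividing repeatedly: 944 = 1·771 + 173, 771 = 4·173 + 79, 173 = 2·79 + 15, 79 = 5·15 + 4, 15 = 3·4 + 3, 4 = 1·3 + 1, 3 = 3·1 + 0.
Working back up the chain: 1 = 4 − 1·3 = 4 − (15 − 3·4) = −15 + 4·4 = −15 + 4·(79 − 5·15) = 4·79 − 21·15 = 4·79 − 21·(173 − 2·79) = −21·173 + 46·79 = −21·173 + 46·(771 − 4·173) = 46·771 − 205·173 = 46·771 − 205·(944 − 1·771) = −205·944 + 251·771. So 944·(-205) + 771·251 = 1.
Scaling by 259 gives the particular solution (x, y) = (-53095, 65009).
The general solution is x = -53095 + 771k, y = 65009 − 944k; taking k = 69 gives the smaller pair x = 104, y = -127.
Indeed 1888·104 + 1542·(-127) = 196352 − 195834 = 518.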